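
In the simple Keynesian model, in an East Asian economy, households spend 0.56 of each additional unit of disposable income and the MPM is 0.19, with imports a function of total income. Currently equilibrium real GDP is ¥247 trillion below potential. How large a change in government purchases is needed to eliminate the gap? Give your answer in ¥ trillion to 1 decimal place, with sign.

+¥155.6 trillion

Spending multiplier = 1/(1 − c + m) = 1/(1 − 0.56 + 0.19) = 1/0.63 ≈ 1.587.
Need ΔY = +¥247 trillion, so ΔG = ΔY/k = (+¥247 trillion) × 0.63 ≈ +¥155.6 trillion.
The government should increase government purchases by ¥155.6 trillion.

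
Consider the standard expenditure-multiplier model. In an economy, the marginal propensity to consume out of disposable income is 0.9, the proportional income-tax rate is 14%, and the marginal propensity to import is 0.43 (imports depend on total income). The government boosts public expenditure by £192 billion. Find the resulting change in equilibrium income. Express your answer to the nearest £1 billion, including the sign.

Expenditure multiplier = 1/(1 − c(1−t) + m) = 1/(1 − 0.9×0.86 + 0.43) = 1/0.656 ≈ 1.524.
ΔY = k × ΔG = (+£192 billion) / 0.656 ≈ +£293 billion.

+£293 billion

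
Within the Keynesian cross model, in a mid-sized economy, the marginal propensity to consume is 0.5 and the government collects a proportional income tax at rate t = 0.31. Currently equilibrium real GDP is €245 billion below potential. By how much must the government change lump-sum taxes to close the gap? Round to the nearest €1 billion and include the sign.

Spending multiplier = 1/(1 − c(1−t)) = 1/(1 − 0.5×0.69) = 1/0.655 ≈ 1.527.
Tax multiplier = −c·k = −0.5/0.655 ≈ −0.763. Need ΔY = +€245 billion, so ΔT = ΔY/(−c·k) = −(+€245 billion) × 0.655 / 0.5 ≈ −€321 billion.
The government should cut lump-sum taxes by €321 billion.

−€321 billion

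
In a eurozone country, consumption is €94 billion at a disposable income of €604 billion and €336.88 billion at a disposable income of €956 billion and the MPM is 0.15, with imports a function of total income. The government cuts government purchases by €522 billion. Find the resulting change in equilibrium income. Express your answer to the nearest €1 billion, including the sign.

MPC = ΔC/ΔYd = (336.88 − 94)/(956 − 604) = 242.88/352 = 0.69.
Expenditure multiplier = 1/(1 − c + m) = 1/(1 − 0.69 + 0.15) = 1/0.46 ≈ 2.174.
ΔY = k × ΔG = (−€522 billion) / 0.46 ≈ −€1,135 billion.

−€1,135 billion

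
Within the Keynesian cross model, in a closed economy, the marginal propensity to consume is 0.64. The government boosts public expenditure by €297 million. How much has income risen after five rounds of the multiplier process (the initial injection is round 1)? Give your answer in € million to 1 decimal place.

€736.4 million

Round 1 adds ΔG = €297 million; each later round is MPC = 0.64 times the previous.
After 5 rounds: 297 + 190.08 + 121.6512 + 77.856768 + 49.82833152 = ΔG·(1 − c^5)/(1 − c) = 297 × (1 − 0.1073741824)/0.36 ≈ €736.4 million.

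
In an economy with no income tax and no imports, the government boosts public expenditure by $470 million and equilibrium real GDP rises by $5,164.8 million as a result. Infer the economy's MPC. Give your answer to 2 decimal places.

Implied spending multiplier k = ΔY/ΔG = 5,164.8/470 ≈ 10.9889.
Since k = 1/(1 − MPC), MPC = 1 − 1/k = 1 − ΔG/ΔY = 1 − 470/5,164.8 ≈ 0.91.

0.91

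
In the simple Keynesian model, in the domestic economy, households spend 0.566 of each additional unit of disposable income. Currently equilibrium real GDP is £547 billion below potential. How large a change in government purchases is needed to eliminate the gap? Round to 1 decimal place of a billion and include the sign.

Spending multiplier = 1/(1 − MPC) = 1/(1 − 0.566) = 1/0.434 ≈ 2.304.
Need ΔY = +£547 billion, so ΔG = ΔY/k = (+£547 billion) × 0.434 ≈ +£237.4 billion.
The government should increase government purchases by £237.4 billion.

+£237.4 billion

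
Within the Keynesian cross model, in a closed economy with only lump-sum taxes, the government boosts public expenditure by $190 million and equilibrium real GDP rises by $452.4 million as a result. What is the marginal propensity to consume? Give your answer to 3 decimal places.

0.580

Implied spending multiplier k = ΔY/ΔG = 452.4/190 ≈ 2.3811.
Since k = 1/(1 − MPC), MPC = 1 − 1/k = 1 − ΔG/ΔY = 1 − 190/452.4 ≈ 0.580.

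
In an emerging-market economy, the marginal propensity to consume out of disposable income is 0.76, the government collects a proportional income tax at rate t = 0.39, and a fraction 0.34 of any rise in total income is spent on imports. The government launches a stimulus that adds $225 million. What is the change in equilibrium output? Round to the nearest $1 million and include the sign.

+$257 million

Expenditure multiplier = 1/(1 − c(1−t) + m) = 1/(1 − 0.76×0.61 + 0.34) = 1/0.8764 ≈ 1.141.
ΔY = k × ΔG = (+$225 million) / 0.8764 ≈ +$257 million.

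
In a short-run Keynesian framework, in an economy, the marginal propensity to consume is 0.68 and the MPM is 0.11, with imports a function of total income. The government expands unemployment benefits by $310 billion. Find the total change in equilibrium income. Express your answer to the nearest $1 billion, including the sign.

The transfer change shifts disposable income by +$310 billion, so first-round consumption changes by c·ΔTR = 0.68 × (+$310 billion) = +$210.8 billion.
Expenditure multiplier = 1/(1 − c + m) = 1/(1 − 0.68 + 0.11) = 1/0.43 ≈ 2.326.
The transfer multiplier is c × k ≈ 1.581, so ΔY = k × (c·ΔTR) = (+$210.8 billion) / 0.43 ≈ +$490 billion.

+$490 billion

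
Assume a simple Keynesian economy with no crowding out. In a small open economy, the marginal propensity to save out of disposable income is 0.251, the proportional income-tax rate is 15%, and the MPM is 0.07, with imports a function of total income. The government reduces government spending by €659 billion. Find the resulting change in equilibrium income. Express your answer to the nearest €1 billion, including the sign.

−€1,521 billion

MPC = 1 − MPS = 1 − 0.251 = 0.749.
Expenditure multiplier = 1/(1 − c(1−t) + m) = 1/(1 − 0.749×0.85 + 0.07) = 1/0.43335 ≈ 2.308.
ΔY = k × ΔG = (−€659 billion) / 0.43335 ≈ −€1,521 billion.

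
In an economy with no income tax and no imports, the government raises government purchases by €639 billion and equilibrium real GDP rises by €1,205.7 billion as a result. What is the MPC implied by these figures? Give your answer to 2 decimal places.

0.47

Implied spending multiplier k = ΔY/ΔG = 1,205.7/639 ≈ 1.8869.
Since k = 1/(1 − MPC), MPC = 1 − 1/k = 1 − ΔG/ΔY = 1 − 639/1,205.7 ≈ 0.47.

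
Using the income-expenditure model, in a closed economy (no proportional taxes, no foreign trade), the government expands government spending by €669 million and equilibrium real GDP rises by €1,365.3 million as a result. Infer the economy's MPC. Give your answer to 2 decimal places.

0.51

Implied spending multiplier k = ΔY/ΔG = 1,365.3/669 ≈ 2.0408.
Since k = 1/(1 − MPC), MPC = 1 − 1/k = 1 − ΔG/ΔY = 1 − 669/1,365.3 ≈ 0.51.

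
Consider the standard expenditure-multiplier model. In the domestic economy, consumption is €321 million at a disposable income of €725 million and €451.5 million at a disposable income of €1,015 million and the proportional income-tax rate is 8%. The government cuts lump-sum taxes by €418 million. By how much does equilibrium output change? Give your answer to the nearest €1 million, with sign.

MPC = ΔC/ΔYd = (451.5 − 321)/(1,015 − 725) = 130.5/290 = 0.45.
A lump-sum tax change of −€418 million shifts disposable income by +€418 million; first-round consumption changes by −c × ΔT = −0.45 × (−€418 million) = +€188.1 million.
Expenditure multiplier = 1/(1 − c(1−t)) = 1/(1 − 0.45×0.92) = 1/0.586 ≈ 1.706.
The tax multiplier is −c × k ≈ −0.768, so ΔY = k × (−c·ΔT) = (+€188.1 million) / 0.586 ≈ +€321 million.

+€321 million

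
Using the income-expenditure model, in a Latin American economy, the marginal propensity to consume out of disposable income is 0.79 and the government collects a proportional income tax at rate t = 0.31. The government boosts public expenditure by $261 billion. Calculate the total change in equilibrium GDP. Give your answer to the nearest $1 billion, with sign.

+$574 billion

Government-spending multiplier = 1/(1 − c(1−t)) = 1/(1 − 0.79×0.69) = 1/0.4549 ≈ 2.198.
ΔY = k × ΔG = (+$261 billion) / 0.4549 ≈ +$574 billion.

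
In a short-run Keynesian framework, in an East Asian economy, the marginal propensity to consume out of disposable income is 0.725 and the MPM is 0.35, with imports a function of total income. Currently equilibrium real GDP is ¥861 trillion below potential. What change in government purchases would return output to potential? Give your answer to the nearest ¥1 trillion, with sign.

Spending multiplier = 1/(1 − c + m) = 1/(1 − 0.725 + 0.35) = 1/0.625 = 1.6.
Need ΔY = +¥861 trillion, so ΔG = ΔY/k = (+¥861 trillion) × 0.625 ≈ +¥538 trillion.
The government should increase government purchases by ¥538 trillion.

+¥538 trillion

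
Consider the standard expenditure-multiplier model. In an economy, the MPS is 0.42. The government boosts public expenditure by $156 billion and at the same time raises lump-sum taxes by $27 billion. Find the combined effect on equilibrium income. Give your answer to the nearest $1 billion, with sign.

MPC = 1 − MPS = 1 − 0.42 = 0.58.
Expenditure multiplier = 1/(1 − MPC) = 1/(1 − 0.58) = 1/0.42 ≈ 2.381.
ΔG contributes k·ΔG = (+$156 billion) / 0.42 ≈ +$371.4 billion.
ΔT of +$27 billion changes first-round spending by −c·ΔT = −$15.66 billion, contributing k·(−c·ΔT) = (−$15.66 billion) / 0.42 ≈ −$37.3 billion.
Net ΔY = k(ΔG − c·ΔT) = (+$140.34 billion) / 0.42 ≈ +$334 billion.

+$334 billion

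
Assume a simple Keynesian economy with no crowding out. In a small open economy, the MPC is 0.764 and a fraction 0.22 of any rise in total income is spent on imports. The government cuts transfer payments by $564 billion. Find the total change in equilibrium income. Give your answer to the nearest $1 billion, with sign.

−$945 billion

The transfer change shifts disposable income by −$564 billion, so first-round consumption changes by c·ΔTR = 0.764 × (−$564 billion) = −$430.896 billion.
Expenditure multiplier = 1/(1 − c + m) = 1/(1 − 0.764 + 0.22) = 1/0.456 ≈ 2.193.
The transfer multiplier is c × k ≈ 1.675, so ΔY = k × (c·ΔTR) = (−$430.896 billion) / 0.456 ≈ −$945 billion.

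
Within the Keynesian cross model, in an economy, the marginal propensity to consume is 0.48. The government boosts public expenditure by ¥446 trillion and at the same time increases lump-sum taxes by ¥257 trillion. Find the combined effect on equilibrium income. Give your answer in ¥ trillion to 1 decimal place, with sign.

+¥620.5 trillion

Expenditure multiplier = 1/(1 − MPC) = 1/(1 − 0.48) = 1/0.52 ≈ 1.923.
ΔG contributes k·ΔG = (+¥446 trillion) / 0.52 ≈ +¥857.7 trillion.
ΔT of +¥257 trillion changes first-round spending by −c·ΔT = −¥123.36 trillion, contributing k·(−c·ΔT) = (−¥123.36 trillion) / 0.52 ≈ −¥237.2 trillion.
Net ΔY = k(ΔG − c·ΔT) = (+¥322.64 trillion) / 0.52 ≈ +¥620.5 trillion.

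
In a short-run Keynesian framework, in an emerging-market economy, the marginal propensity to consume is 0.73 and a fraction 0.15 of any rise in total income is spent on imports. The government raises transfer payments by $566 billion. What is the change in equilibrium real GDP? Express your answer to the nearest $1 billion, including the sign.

The transfer change shifts disposable income by +$566 billion, so first-round consumption changes by c·ΔTR = 0.73 × (+$566 billion) = +$413.18 billion.
Expenditure multiplier = 1/(1 − c + m) = 1/(1 − 0.73 + 0.15) = 1/0.42 ≈ 2.381.
The transfer multiplier is c × k ≈ 1.738, so ΔY = k × (c·ΔTR) = (+$413.18 billion) / 0.42 ≈ +$984 billion.

+$984 billion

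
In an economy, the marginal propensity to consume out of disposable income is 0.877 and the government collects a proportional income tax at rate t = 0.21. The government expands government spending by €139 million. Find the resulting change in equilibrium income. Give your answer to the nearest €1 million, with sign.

+€453 million

Expenditure multiplier = 1/(1 − c(1−t)) = 1/(1 − 0.877×0.79) = 1/0.30717 ≈ 3.256.
ΔY = k × ΔG = (+€139 million) / 0.30717 ≈ +€453 million.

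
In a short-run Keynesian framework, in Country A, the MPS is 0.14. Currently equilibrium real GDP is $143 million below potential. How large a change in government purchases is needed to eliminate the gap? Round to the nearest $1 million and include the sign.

MPC = 1 − MPS = 1 − 0.14 = 0.86.
Spending multiplier = 1/(1 − MPC) = 1/(1 − 0.86) = 1/0.14 ≈ 7.143.
Need ΔY = +$143 million, so ΔG = ΔY/k = (+$143 million) × 0.14 ≈ +$20 million.
The government should increase government purchases by $20 million.

+$20 million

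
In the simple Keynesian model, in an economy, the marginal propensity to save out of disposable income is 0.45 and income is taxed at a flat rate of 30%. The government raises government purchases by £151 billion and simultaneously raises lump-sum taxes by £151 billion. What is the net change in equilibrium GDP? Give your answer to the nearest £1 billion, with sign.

+£110 billion

MPC = 1 − MPS = 1 − 0.45 = 0.55.
Expenditure multiplier = 1/(1 − c(1−t)) = 1/(1 − 0.55×0.7) = 1/0.615 ≈ 1.626.
ΔG contributes k·ΔG = (+£151 billion) / 0.615 ≈ +£245.5 billion.
ΔT of +£151 billion changes first-round spending by −c·ΔT = −£83.05 billion, contributing k·(−c·ΔT) = (−£83.05 billion) / 0.615 ≈ −£135 billion.
Net ΔY = k(ΔG − c·ΔT) = (+£67.95 billion) / 0.615 ≈ +£110 billion.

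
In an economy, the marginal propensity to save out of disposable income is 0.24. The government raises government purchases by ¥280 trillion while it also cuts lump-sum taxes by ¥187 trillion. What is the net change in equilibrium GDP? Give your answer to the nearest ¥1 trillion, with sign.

MPC = 1 − MPS = 1 − 0.24 = 0.76.
Expenditure multiplier = 1/(1 − MPC) = 1/(1 − 0.76) = 1/0.24 ≈ 4.167.
ΔG contributes k·ΔG = (+¥280 trillion) / 0.24 ≈ +¥1,166.7 trillion.
ΔT of −¥187 trillion changes first-round spending by −c·ΔT = +¥142.12 trillion, contributing k·(−c·ΔT) = (+¥142.12 trillion) / 0.24 ≈ +¥592.2 trillion.
Net ΔY = k(ΔG − c·ΔT) = (+¥422.12 trillion) / 0.24 ≈ +¥1,759 trillion.

+¥1,759 trillion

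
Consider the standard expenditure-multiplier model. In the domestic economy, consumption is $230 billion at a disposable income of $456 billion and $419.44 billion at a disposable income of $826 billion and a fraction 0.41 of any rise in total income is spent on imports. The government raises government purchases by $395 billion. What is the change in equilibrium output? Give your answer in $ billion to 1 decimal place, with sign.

+$439.9 billion

MPC = ΔC/ΔYd = (419.44 − 230)/(826 − 456) = 189.44/370 = 0.512.
Expenditure multiplier = 1/(1 − c + m) = 1/(1 − 0.512 + 0.41) = 1/0.898 ≈ 1.114.
ΔY = k × ΔG = (+$395 billion) / 0.898 ≈ +$439.9 billion.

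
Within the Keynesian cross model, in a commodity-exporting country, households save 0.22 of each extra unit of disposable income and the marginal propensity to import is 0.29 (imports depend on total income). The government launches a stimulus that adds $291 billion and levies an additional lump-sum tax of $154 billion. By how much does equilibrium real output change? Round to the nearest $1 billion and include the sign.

MPC = 1 − MPS = 1 − 0.22 = 0.78.
Expenditure multiplier = 1/(1 − c + m) = 1/(1 − 0.78 + 0.29) = 1/0.51 ≈ 1.961.
ΔG contributes k·ΔG = (+$291 billion) / 0.51 ≈ +$570.6 billion.
ΔT of +$154 billion changes first-round spending by −c·ΔT = −$120.12 billion, contributing k·(−c·ΔT) = (−$120.12 billion) / 0.51 ≈ −$235.5 billion.
Net ΔY = k(ΔG − c·ΔT) = (+$170.88 billion) / 0.51 ≈ +$335 billion.

+$335 billion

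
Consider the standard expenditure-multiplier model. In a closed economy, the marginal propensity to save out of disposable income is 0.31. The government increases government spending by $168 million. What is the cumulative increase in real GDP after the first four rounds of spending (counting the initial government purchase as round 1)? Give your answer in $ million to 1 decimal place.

MPC = 1 − MPS = 1 − 0.31 = 0.69.
Round 1 adds ΔG = $168 million; each later round is MPC = 0.69 times the previous.
After 4 rounds: 168 + 115.92 + 79.9848 + 55.189512 = ΔG·(1 − c^4)/(1 − c) = 168 × (1 − 0.22667121)/0.31 ≈ $419.1 million.

$419.1 million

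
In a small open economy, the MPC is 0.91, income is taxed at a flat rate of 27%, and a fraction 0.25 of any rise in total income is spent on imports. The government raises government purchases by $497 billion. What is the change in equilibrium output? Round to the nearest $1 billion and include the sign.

Expenditure multiplier = 1/(1 − c(1−t) + m) = 1/(1 − 0.91×0.73 + 0.25) = 1/0.5857 ≈ 1.707.
ΔY = k × ΔG = (+$497 billion) / 0.5857 ≈ +$849 billion.

+$849 billion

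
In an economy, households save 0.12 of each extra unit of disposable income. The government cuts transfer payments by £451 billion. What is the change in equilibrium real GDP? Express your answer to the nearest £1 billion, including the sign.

−£3,307 billion

MPC = 1 − MPS = 1 − 0.12 = 0.88.
The transfer change shifts disposable income by −£451 billion, so first-round consumption changes by c·ΔTR = 0.88 × (−£451 billion) = −£396.88 billion.
Expenditure multiplier = 1/(1 − MPC) = 1/(1 − 0.88) = 1/0.12 ≈ 8.333.
The transfer multiplier is c × k ≈ 7.333, so ΔY = k × (c·ΔTR) = (−£396.88 billion) / 0.12 ≈ −£3,307 billion.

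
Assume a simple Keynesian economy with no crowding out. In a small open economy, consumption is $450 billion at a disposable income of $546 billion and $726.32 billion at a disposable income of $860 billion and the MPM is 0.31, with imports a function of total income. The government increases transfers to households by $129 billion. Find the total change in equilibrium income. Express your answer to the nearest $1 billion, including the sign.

MPC = ΔC/ΔYd = (726.32 − 450)/(860 − 546) = 276.32/314 = 0.88.
The transfer change shifts disposable income by +$129 billion, so first-round consumption changes by c·ΔTR = 0.88 × (+$129 billion) = +$113.52 billion.
Expenditure multiplier = 1/(1 − c + m) = 1/(1 − 0.88 + 0.31) = 1/0.43 ≈ 2.326.
The transfer multiplier is c × k ≈ 2.047, so ΔY = k × (c·ΔTR) = (+$113.52 billion) / 0.43 = +$264 billion.

+$264 billion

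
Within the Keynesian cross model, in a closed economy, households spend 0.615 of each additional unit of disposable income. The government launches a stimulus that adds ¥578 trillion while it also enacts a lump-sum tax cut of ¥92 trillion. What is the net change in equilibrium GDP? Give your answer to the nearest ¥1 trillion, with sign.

Expenditure multiplier = 1/(1 − MPC) = 1/(1 − 0.615) = 1/0.385 ≈ 2.597.
ΔG contributes k·ΔG = (+¥578 trillion) / 0.385 ≈ +¥1,501.3 trillion.
ΔT of −¥92 trillion changes first-round spending by −c·ΔT = +¥56.58 trillion, contributing k·(−c·ΔT) = (+¥56.58 trillion) / 0.385 ≈ +¥147 trillion.
Net ΔY = k(ΔG − c·ΔT) = (+¥634.58 trillion) / 0.385 ≈ +¥1,648 trillion.

+¥1,648 trillion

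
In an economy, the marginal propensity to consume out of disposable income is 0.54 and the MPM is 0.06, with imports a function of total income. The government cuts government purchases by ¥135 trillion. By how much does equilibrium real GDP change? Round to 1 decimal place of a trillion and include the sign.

−¥259.6 trillion

Expenditure multiplier = 1/(1 − c + m) = 1/(1 − 0.54 + 0.06) = 1/0.52 ≈ 1.923.
ΔY = k × ΔG = (−¥135 trillion) / 0.52 ≈ −¥259.6 trillion.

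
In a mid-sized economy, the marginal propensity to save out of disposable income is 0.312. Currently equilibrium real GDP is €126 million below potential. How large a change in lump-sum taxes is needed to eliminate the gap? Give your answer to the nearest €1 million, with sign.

MPC = 1 − MPS = 1 − 0.312 = 0.688.
Spending multiplier = 1/(1 − MPC) = 1/(1 − 0.688) = 1/0.312 ≈ 3.205.
Tax multiplier = −c·k = −0.688/0.312 ≈ −2.205. Need ΔY = +€126 million, so ΔT = ΔY/(−c·k) = −(+€126 million) × 0.312 / 0.688 ≈ −€57 million.
The government should cut lump-sum taxes by €57 million.

−€57 million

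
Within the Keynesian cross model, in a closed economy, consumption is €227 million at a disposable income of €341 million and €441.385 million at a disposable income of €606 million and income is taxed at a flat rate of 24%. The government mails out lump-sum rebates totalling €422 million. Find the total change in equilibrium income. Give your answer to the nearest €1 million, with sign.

+€886 million

MPC = ΔC/ΔYd = (441.385 − 227)/(606 − 341) = 214.385/265 = 0.809.
A lump-sum tax change of −€422 million shifts disposable income by +€422 million; first-round consumption changes by −c × ΔT = −0.809 × (−€422 million) = +€341.398 million.
Expenditure multiplier = 1/(1 − c(1−t)) = 1/(1 − 0.809×0.76) = 1/0.38516 ≈ 2.596.
The tax multiplier is −c × k ≈ −2.1, so ΔY = k × (−c·ΔT) = (+€341.398 million) / 0.38516 ≈ +€886 million.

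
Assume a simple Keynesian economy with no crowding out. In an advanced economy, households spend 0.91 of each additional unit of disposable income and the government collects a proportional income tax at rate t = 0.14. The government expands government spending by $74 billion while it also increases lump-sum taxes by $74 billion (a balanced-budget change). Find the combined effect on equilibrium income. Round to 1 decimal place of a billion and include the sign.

+$30.6 billion

Expenditure multiplier = 1/(1 − c(1−t)) = 1/(1 − 0.91×0.86) = 1/0.2174 ≈ 4.6.
ΔG contributes k·ΔG = (+$74 billion) / 0.2174 ≈ +$340.4 billion.
ΔT of +$74 billion changes first-round spending by −c·ΔT = −$67.34 billion, contributing k·(−c·ΔT) = (−$67.34 billion) / 0.2174 ≈ −$309.8 billion.
Net ΔY = k(ΔG − c·ΔT) = (+$6.66 billion) / 0.2174 ≈ +$30.6 billion.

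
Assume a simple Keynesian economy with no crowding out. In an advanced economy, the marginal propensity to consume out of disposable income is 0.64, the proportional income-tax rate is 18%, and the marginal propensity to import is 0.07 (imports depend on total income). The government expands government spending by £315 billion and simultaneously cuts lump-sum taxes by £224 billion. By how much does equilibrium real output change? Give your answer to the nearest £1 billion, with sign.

+£841 billion

Expenditure multiplier = 1/(1 − c(1−t) + m) = 1/(1 − 0.64×0.82 + 0.07) = 1/0.5452 ≈ 1.834.
ΔG contributes k·ΔG = (+£315 billion) / 0.5452 ≈ +£577.8 billion.
ΔT of −£224 billion changes first-round spending by −c·ΔT = +£143.36 billion, contributing k·(−c·ΔT) = (+£143.36 billion) / 0.5452 ≈ +£262.9 billion.
Net ΔY = k(ΔG − c·ΔT) = (+£458.36 billion) / 0.5452 ≈ +£841 billion.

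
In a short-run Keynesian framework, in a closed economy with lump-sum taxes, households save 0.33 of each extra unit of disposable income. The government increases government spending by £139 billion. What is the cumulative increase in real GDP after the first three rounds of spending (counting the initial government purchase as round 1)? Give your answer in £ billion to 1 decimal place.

£294.5 billion

MPC = 1 − MPS = 1 − 0.33 = 0.67.
Round 1 adds ΔG = £139 billion; each later round is MPC = 0.67 times the previous.
After 3 rounds: 139 + 93.13 + 62.3971 = ΔG·(1 − c^3)/(1 − c) = 139 × (1 − 0.300763)/0.33 ≈ £294.5 billion.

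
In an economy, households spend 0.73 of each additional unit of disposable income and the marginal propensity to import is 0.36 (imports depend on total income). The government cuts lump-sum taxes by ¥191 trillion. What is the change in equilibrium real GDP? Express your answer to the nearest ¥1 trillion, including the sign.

A lump-sum tax change of −¥191 trillion shifts disposable income by +¥191 trillion; first-round consumption changes by −c × ΔT = −0.73 × (−¥191 trillion) = +¥139.43 trillion.
Expenditure multiplier = 1/(1 − c + m) = 1/(1 − 0.73 + 0.36) = 1/0.63 ≈ 1.587.
The tax multiplier is −c × k ≈ −1.159, so ΔY = k × (−c·ΔT) = (+¥139.43 trillion) / 0.63 ≈ +¥221 trillion.

+¥221 trillion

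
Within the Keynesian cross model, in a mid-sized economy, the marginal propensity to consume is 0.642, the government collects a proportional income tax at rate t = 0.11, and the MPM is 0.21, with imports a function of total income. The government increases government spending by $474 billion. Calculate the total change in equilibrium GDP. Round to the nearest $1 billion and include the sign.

Expenditure multiplier = 1/(1 − c(1−t) + m) = 1/(1 − 0.642×0.89 + 0.21) = 1/0.63862 ≈ 1.566.
ΔY = k × ΔG = (+$474 billion) / 0.63862 ≈ +$742 billion.

+$742 billion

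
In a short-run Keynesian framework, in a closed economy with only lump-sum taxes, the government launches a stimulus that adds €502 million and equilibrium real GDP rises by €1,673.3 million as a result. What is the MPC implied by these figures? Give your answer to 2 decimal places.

Implied spending multiplier k = ΔY/ΔG = 1,673.3/502 ≈ 3.3333.
Since k = 1/(1 − MPC), MPC = 1 − 1/k = 1 − ΔG/ΔY = 1 − 502/1,673.3 ≈ 0.70.

0.70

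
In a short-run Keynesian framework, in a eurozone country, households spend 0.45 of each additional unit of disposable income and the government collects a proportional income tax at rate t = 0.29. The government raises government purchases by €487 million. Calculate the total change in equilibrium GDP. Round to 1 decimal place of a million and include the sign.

Government-spending multiplier = 1/(1 − c(1−t)) = 1/(1 − 0.45×0.71) = 1/0.6805 ≈ 1.47.
ΔY = k × ΔG = (+€487 million) / 0.6805 ≈ +€715.7 million.

+€715.7 million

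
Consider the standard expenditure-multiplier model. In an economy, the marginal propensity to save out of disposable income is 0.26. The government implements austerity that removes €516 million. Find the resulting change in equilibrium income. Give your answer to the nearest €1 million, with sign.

MPC = 1 − MPS = 1 − 0.26 = 0.74.
Spending multiplier = 1/(1 − MPC) = 1/(1 − 0.74) = 1/0.26 ≈ 3.846.
ΔY = k × ΔG = (−€516 million) / 0.26 ≈ −€1,985 million.

−€1,985 million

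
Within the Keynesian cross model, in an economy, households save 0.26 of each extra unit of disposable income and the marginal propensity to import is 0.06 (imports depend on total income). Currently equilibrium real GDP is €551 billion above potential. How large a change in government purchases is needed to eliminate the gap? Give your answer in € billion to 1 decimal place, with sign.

−€176.3 billion

MPC = 1 − MPS = 1 − 0.26 = 0.74.
Spending multiplier = 1/(1 − c + m) = 1/(1 − 0.74 + 0.06) = 1/0.32 = 3.125.
Need ΔY = −€551 billion, so ΔG = ΔY/k = (−€551 billion) × 0.32 ≈ −€176.3 billion.
The government should cut government purchases by €176.3 billion.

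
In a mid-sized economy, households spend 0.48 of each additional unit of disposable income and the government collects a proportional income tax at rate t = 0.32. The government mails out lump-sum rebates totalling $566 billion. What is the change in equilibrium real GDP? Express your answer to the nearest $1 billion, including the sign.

+$403 billion

A lump-sum tax change of −$566 billion shifts disposable income by +$566 billion; first-round consumption changes by −c × ΔT = −0.48 × (−$566 billion) = +$271.68 billion.
Expenditure multiplier = 1/(1 − c(1−t)) = 1/(1 − 0.48×0.68) = 1/0.6736 ≈ 1.485.
The tax multiplier is −c × k ≈ −0.713, so ΔY = k × (−c·ΔT) = (+$271.68 billion) / 0.6736 ≈ +$403 billion.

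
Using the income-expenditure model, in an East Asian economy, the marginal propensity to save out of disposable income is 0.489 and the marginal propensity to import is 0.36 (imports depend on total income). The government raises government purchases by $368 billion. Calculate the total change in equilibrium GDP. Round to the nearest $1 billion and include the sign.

MPC = 1 − MPS = 1 − 0.489 = 0.511.
Expenditure multiplier = 1/(1 − c + m) = 1/(1 − 0.511 + 0.36) = 1/0.849 ≈ 1.178.
ΔY = k × ΔG = (+$368 billion) / 0.849 ≈ +$433 billion.

+$433 billion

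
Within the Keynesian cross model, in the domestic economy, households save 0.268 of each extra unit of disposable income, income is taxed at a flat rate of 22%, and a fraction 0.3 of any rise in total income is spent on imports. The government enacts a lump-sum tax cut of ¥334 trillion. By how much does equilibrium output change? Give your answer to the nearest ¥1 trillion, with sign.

MPC = 1 − MPS = 1 − 0.268 = 0.732.
A lump-sum tax change of −¥334 trillion shifts disposable income by +¥334 trillion; first-round consumption changes by −c × ΔT = −0.732 × (−¥334 trillion) = +¥244.488 trillion.
Expenditure multiplier = 1/(1 − c(1−t) + m) = 1/(1 − 0.732×0.78 + 0.3) = 1/0.72904 ≈ 1.372.
The tax multiplier is −c × k ≈ −1.004, so ΔY = k × (−c·ΔT) = (+¥244.488 trillion) / 0.72904 ≈ +¥335 trillion.

+¥335 trillion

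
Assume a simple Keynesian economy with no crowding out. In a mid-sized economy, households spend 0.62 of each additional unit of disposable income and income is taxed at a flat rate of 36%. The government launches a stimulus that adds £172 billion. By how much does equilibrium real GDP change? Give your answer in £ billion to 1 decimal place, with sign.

Spending multiplier = 1/(1 − c(1−t)) = 1/(1 − 0.62×0.64) = 1/0.6032 ≈ 1.658.
ΔY = k × ΔG = (+£172 billion) / 0.6032 ≈ +£285.1 billion.

+£285.1 billion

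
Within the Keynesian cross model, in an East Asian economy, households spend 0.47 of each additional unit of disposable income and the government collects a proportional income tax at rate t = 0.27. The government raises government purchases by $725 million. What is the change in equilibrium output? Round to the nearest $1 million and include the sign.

Expenditure multiplier = 1/(1 − c(1−t)) = 1/(1 − 0.47×0.73) = 1/0.6569 ≈ 1.522.
ΔY = k × ΔG = (+$725 million) / 0.6569 ≈ +$1,104 million.

+$1,104 million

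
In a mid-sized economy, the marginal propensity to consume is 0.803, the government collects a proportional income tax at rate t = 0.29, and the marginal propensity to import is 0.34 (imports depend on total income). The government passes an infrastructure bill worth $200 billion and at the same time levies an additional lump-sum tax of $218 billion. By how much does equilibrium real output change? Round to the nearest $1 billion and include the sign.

Expenditure multiplier = 1/(1 − c(1−t) + m) = 1/(1 − 0.803×0.71 + 0.34) = 1/0.76987 ≈ 1.299.
ΔG contributes k·ΔG = (+$200 billion) / 0.76987 ≈ +$259.8 billion.
ΔT of +$218 billion changes first-round spending by −c·ΔT = −$175.054 billion, contributing k·(−c·ΔT) = (−$175.054 billion) / 0.76987 ≈ −$227.4 billion.
Net ΔY = k(ΔG − c·ΔT) = (+$24.946 billion) / 0.76987 ≈ +$32 billion.

+$32 billion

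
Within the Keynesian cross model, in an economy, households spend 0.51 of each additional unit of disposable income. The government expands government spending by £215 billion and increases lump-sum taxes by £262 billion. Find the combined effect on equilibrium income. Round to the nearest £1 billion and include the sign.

Expenditure multiplier = 1/(1 − MPC) = 1/(1 − 0.51) = 1/0.49 ≈ 2.041.
ΔG contributes k·ΔG = (+£215 billion) / 0.49 ≈ +£438.8 billion.
ΔT of +£262 billion changes first-round spending by −c·ΔT = −£133.62 billion, contributing k·(−c·ΔT) = (−£133.62 billion) / 0.49 ≈ −£272.7 billion.
Net ΔY = k(ΔG − c·ΔT) = (+£81.38 billion) / 0.49 ≈ +£166 billion.

+£166 billion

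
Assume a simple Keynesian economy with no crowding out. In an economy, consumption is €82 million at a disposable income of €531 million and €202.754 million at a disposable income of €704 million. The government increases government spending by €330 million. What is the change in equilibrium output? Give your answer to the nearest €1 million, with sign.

MPC = ΔC/ΔYd = (202.754 − 82)/(704 − 531) = 120.754/173 = 0.698.
Government-spending multiplier = 1/(1 − MPC) = 1/(1 − 0.698) = 1/0.302 ≈ 3.311.
ΔY = k × ΔG = (+€330 million) / 0.302 ≈ +€1,093 million.

+€1,093 million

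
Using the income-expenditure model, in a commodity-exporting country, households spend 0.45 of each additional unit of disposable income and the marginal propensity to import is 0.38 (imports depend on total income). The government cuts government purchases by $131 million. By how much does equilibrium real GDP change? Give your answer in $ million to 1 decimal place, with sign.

−$140.9 million

Government-spending multiplier = 1/(1 − c + m) = 1/(1 − 0.45 + 0.38) = 1/0.93 ≈ 1.075.
ΔY = k × ΔG = (−$131 million) / 0.93 ≈ −$140.9 million.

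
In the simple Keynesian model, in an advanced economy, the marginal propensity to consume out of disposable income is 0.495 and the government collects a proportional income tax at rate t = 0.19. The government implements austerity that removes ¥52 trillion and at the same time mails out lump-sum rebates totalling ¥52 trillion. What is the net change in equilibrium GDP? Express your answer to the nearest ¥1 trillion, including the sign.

Expenditure multiplier = 1/(1 − c(1−t)) = 1/(1 − 0.495×0.81) = 1/0.59905 ≈ 1.669.
ΔG contributes k·ΔG = (−¥52 trillion) / 0.59905 ≈ −¥86.8 trillion.
ΔT of −¥52 trillion changes first-round spending by −c·ΔT = +¥25.74 trillion, contributing k·(−c·ΔT) = (+¥25.74 trillion) / 0.59905 ≈ +¥43 trillion.
Net ΔY = k(ΔG − c·ΔT) = (−¥26.26 trillion) / 0.59905 ≈ −¥44 trillion.

−¥44 trillion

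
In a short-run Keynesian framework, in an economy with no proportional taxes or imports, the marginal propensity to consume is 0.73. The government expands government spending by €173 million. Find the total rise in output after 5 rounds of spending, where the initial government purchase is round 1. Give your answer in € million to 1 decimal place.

€507.9 million

Round 1 adds ΔG = €173 million; each later round is MPC = 0.73 times the previous.
After 5 rounds: 173 + 126.29 + 92.1917 + 67.299941 + 49.12895693 = ΔG·(1 − c^5)/(1 − c) = 173 × (1 − 0.2073071593)/0.27 ≈ €507.9 million.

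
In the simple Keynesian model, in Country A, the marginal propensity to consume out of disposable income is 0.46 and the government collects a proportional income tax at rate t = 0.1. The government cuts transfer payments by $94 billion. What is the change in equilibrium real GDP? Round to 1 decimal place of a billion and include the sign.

−$73.8 billion

The transfer change shifts disposable income by −$94 billion, so first-round consumption changes by c·ΔTR = 0.46 × (−$94 billion) = −$43.24 billion.
Expenditure multiplier = 1/(1 − c(1−t)) = 1/(1 − 0.46×0.9) = 1/0.586 ≈ 1.706.
The transfer multiplier is c × k ≈ 0.785, so ΔY = k × (c·ΔTR) = (−$43.24 billion) / 0.586 ≈ −$73.8 billion.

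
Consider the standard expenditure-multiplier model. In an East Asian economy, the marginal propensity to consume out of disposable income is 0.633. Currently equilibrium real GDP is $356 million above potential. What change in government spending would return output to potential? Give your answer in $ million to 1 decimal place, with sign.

Spending multiplier = 1/(1 − MPC) = 1/(1 − 0.633) = 1/0.367 ≈ 2.725.
Need ΔY = −$356 million, so ΔG = ΔY/k = (−$356 million) × 0.367 ≈ −$130.7 million.
The government should cut government spending by $130.7 million.

−$130.7 million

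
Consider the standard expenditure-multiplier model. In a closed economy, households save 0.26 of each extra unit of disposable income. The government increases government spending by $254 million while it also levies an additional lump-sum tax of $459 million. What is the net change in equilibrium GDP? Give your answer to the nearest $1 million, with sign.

−$329 million

MPC = 1 − MPS = 1 − 0.26 = 0.74.
Expenditure multiplier = 1/(1 − MPC) = 1/(1 − 0.74) = 1/0.26 ≈ 3.846.
ΔG contributes k·ΔG = (+$254 million) / 0.26 ≈ +$976.9 million.
ΔT of +$459 million changes first-round spending by −c·ΔT = −$339.66 million, contributing k·(−c·ΔT) = (−$339.66 million) / 0.26 ≈ −$1,306.4 million.
Net ΔY = k(ΔG − c·ΔT) = (−$85.66 million) / 0.26 ≈ −$329 million.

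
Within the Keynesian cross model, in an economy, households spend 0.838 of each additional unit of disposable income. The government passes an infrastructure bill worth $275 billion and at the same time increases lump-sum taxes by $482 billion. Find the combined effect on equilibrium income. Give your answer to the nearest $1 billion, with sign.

Expenditure multiplier = 1/(1 − MPC) = 1/(1 − 0.838) = 1/0.162 ≈ 6.173.
ΔG contributes k·ΔG = (+$275 billion) / 0.162 ≈ +$1,697.5 billion.
ΔT of +$482 billion changes first-round spending by −c·ΔT = −$403.916 billion, contributing k·(−c·ΔT) = (−$403.916 billion) / 0.162 ≈ −$2,493.3 billion.
Net ΔY = k(ΔG − c·ΔT) = (−$128.916 billion) / 0.162 ≈ −$796 billion.

−$796 billion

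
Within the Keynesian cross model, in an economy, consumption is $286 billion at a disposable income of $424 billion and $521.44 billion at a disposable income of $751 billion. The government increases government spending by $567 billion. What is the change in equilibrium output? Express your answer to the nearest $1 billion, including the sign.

+$2,025 billion

MPC = ΔC/ΔYd = (521.44 − 286)/(751 − 424) = 235.44/327 = 0.72.
Expenditure multiplier = 1/(1 − MPC) = 1/(1 − 0.72) = 1/0.28 ≈ 3.571.
ΔY = k × ΔG = (+$567 billion) / 0.28 = +$2,025 billion.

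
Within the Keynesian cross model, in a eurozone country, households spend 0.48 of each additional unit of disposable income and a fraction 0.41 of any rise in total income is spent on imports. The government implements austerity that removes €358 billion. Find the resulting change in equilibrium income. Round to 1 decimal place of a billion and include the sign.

Expenditure multiplier = 1/(1 − c + m) = 1/(1 − 0.48 + 0.41) = 1/0.93 ≈ 1.075.
ΔY = k × ΔG = (−€358 billion) / 0.93 ≈ −€384.9 billion.

−€384.9 billion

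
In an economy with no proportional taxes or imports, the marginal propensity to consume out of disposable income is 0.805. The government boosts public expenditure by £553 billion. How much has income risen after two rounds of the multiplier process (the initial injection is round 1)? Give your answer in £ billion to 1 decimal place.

£998.2 billion

Round 1 adds ΔG = £553 billion; each later round is MPC = 0.805 times the previous.
After 2 rounds: 553 + 445.165 = ΔG·(1 − c^2)/(1 − c) = 553 × (1 − 0.648025)/0.195 ≈ £998.2 billion.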